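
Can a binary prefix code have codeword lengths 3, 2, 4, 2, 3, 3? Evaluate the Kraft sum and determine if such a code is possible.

0.9375; yes

With common denominator 2^4 = 16: Σ 2^(−ℓᵢ) = 2/16 + 4/16 + 1/16 + 4/16 + 2/16 + 2/16 = 15/16 = 0.9375.
Kraft's inequality requires Σ ≤ 1; here Σ = 0.9375 ≤ 1, so such a prefix code exists.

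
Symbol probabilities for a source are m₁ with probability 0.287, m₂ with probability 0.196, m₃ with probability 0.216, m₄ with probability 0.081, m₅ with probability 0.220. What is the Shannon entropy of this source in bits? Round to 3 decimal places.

2.229 bits

H = −Σ pᵢ log₂ pᵢ.
−0.287·log₂(0.287) = 0.5169
−0.196·log₂(0.196) = 0.4608
−0.216·log₂(0.216) = 0.4776
−0.081·log₂(0.081) = 0.2937
−0.220·log₂(0.220) = 0.4806
Sum ≈ 2.2295 → 2.229 bits.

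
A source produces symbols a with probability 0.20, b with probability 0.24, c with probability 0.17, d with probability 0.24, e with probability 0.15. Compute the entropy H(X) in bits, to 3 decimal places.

2.298 bits

H = −Σ pᵢ log₂ pᵢ.
−0.20·log₂(0.20) = 0.4644
−0.24·log₂(0.24) = 0.4941
−0.17·log₂(0.17) = 0.4346
−0.24·log₂(0.24) = 0.4941
−0.15·log₂(0.15) = 0.4105
Sum ≈ 2.2978 → 2.298 bits.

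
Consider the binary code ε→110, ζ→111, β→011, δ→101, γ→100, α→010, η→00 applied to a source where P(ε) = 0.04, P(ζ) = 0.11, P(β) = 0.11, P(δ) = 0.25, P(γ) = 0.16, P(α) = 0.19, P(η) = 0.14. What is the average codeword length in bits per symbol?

2.86 bits/symbol

L̄ = Σ pᵢ·ℓᵢ = 0.04·3 + 0.11·3 + 0.11·3 + 0.25·3 + 0.16·3 + 0.19·3 + 0.14·2 = 2.86 bits/symbol.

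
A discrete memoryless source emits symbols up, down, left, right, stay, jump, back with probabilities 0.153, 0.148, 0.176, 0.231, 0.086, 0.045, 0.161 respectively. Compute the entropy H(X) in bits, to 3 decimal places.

H = −Σ pᵢ log₂ pᵢ.
−0.153·log₂(0.153) = 0.4144
−0.148·log₂(0.148) = 0.4079
−0.176·log₂(0.176) = 0.4411
−0.231·log₂(0.231) = 0.4883
−0.086·log₂(0.086) = 0.3044
−0.045·log₂(0.045) = 0.2013
−0.161·log₂(0.161) = 0.4242
Sum ≈ 2.6817 → 2.682 bits.

2.682 bits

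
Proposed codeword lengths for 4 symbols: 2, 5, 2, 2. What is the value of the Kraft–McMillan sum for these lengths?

With common denominator 2^5 = 32: Σ 2^(−ℓᵢ) = 8/32 + 1/32 + 8/32 + 8/32 = 25/32 = 0.78125.

0.78125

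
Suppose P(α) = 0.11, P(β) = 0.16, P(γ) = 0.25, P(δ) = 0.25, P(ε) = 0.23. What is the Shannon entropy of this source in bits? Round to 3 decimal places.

2.261 bits

H = −Σ pᵢ log₂ pᵢ.
−0.11·log₂(0.11) = 0.3503
−0.16·log₂(0.16) = 0.4230
−0.25·log₂(0.25) = 0.5000
−0.25·log₂(0.25) = 0.5000
−0.23·log₂(0.23) = 0.4877
Sum ≈ 2.2610 → 2.261 bits.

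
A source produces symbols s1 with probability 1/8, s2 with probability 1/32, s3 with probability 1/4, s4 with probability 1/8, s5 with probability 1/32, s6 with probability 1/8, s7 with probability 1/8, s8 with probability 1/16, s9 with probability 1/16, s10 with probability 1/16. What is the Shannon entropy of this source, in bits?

3.0625 bits

Each probability is a power of 1/2, so log₂(1/p) is an integer.
H = Σ p·log₂(1/p) = 1/8·3 + 1/32·5 + 1/4·2 + 1/8·3 + 1/32·5 + 1/8·3 + 1/8·3 + 1/16·4 + 1/16·4 + 1/16·4 = 3.0625 bits.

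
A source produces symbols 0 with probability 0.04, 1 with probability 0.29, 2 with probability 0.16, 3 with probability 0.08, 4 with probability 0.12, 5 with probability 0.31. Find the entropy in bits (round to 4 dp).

2.3090 bits

H = −Σ pᵢ log₂ pᵢ.
−0.04·log₂(0.04) = 0.1858
−0.29·log₂(0.29) = 0.5179
−0.16·log₂(0.16) = 0.4230
−0.08·log₂(0.08) = 0.2915
−0.12·log₂(0.12) = 0.3671
−0.31·log₂(0.31) = 0.5238
Sum ≈ 2.3090 → 2.3090 bits.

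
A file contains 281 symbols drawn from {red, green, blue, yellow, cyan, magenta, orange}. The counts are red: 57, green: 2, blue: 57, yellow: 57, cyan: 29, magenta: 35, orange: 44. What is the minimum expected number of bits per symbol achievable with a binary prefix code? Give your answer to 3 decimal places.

2.705 bits/symbol

Probabilities are the counts divided by 281.
Repeatedly combine the two least-probable nodes; the expected code length is the sum of the merged weights.
merge 2/281 + 29/281 → 31/281
merge 31/281 + 35/281 → 66/281
merge 44/281 + 57/281 → 101/281
merge 57/281 + 57/281 → 114/281
merge 66/281 + 101/281 → 167/281
merge 114/281 + 167/281 → 1
L = 31/281 + 66/281 + 101/281 + 114/281 + 167/281 + 1 = 760/281 ≈ 2.705 bits/symbol.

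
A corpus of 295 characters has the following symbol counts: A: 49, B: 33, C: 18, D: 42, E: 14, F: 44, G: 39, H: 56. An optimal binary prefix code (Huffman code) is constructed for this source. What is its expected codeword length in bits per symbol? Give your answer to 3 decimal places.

2.919 bits/symbol

Probabilities are the counts divided by 295.
Repeatedly combine the two least-probable nodes; the expected code length is the sum of the merged weights.
merge 14/295 + 18/295 → 32/295
merge 32/295 + 33/295 → 13/59
merge 39/295 + 42/295 → 81/295
merge 44/295 + 49/295 → 93/295
merge 56/295 + 13/59 → 121/295
merge 81/295 + 93/295 → 174/295
merge 121/295 + 174/295 → 1
L = 32/295 + 13/59 + 81/295 + 93/295 + 121/295 + 174/295 + 1 = 861/295 ≈ 2.919 bits/symbol.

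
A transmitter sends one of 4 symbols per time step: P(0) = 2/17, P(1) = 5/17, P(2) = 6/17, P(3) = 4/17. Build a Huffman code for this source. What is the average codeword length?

Repeatedly combine the two least-probable nodes; the expected code length is the sum of the merged weights.
merge 2/17 + 4/17 → 6/17
merge 5/17 + 6/17 → 11/17
merge 6/17 + 11/17 → 1
L = 6/17 + 11/17 + 1 = 2 bits/symbol.

2 bits/symbol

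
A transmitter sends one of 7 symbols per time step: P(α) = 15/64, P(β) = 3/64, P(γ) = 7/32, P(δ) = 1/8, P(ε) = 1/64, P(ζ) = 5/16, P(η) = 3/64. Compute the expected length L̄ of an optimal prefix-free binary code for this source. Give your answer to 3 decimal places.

2.406 bits/symbol

Repeatedly combine the two least-probable nodes; the expected code length is the sum of the merged weights.
merge 1/64 + 3/64 → 1/16
merge 3/64 + 1/16 → 7/64
merge 7/64 + 1/8 → 15/64
merge 7/32 + 15/64 → 29/64
merge 15/64 + 5/16 → 35/64
merge 29/64 + 35/64 → 1
L = 1/16 + 7/64 + 15/64 + 29/64 + 35/64 + 1 = 77/32 ≈ 2.406 bits/symbol.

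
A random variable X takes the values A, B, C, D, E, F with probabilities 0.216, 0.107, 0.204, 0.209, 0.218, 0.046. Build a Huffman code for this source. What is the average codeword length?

Repeatedly combine the two least-probable nodes; the expected code length is the sum of the merged weights.
merge 23/500 + 107/1000 → 153/1000
merge 153/1000 + 51/250 → 357/1000
merge 209/1000 + 27/125 → 17/40
merge 109/500 + 357/1000 → 23/40
merge 17/40 + 23/40 → 1
L = 153/1000 + 357/1000 + 17/40 + 23/40 + 1 = 251/100 = 2.51 bits/symbol.

2.51 bits/symbol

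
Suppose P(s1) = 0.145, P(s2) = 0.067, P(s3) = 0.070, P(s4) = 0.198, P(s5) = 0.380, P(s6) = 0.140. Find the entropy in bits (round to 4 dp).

H = −Σ pᵢ log₂ pᵢ.
−0.145·log₂(0.145) = 0.4040
−0.067·log₂(0.067) = 0.2613
−0.070·log₂(0.070) = 0.2686
−0.198·log₂(0.198) = 0.4626
−0.380·log₂(0.380) = 0.5305
−0.140·log₂(0.140) = 0.3971
Sum ≈ 2.3240 → 2.3240 bits.

2.3240 bits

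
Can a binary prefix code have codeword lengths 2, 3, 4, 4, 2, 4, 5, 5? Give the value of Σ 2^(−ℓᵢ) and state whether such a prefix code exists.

With common denominator 2^5 = 32: Σ 2^(−ℓᵢ) = 8/32 + 4/32 + 2/32 + 2/32 + 8/32 + 2/32 + 1/32 + 1/32 = 28/32 = 0.875.
Kraft's inequality requires Σ ≤ 1; here Σ = 0.875 ≤ 1, so such a prefix code exists.

0.875; yes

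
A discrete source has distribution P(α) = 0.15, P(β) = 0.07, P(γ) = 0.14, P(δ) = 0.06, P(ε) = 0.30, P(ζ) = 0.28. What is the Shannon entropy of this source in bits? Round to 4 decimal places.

H = −Σ pᵢ log₂ pᵢ.
−0.15·log₂(0.15) = 0.4105
−0.07·log₂(0.07) = 0.2686
−0.14·log₂(0.14) = 0.3971
−0.06·log₂(0.06) = 0.2435
−0.30·log₂(0.30) = 0.5211
−0.28·log₂(0.28) = 0.5142
Sum ≈ 2.3551 → 2.3551 bits.

2.3551 bits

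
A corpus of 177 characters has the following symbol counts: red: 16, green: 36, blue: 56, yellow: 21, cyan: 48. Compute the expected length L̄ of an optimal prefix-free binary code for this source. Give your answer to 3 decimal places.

2.209 bits/symbol

Probabilities are the counts divided by 177.
Repeatedly combine the two least-probable nodes; the expected code length is the sum of the merged weights.
merge 16/177 + 7/59 → 37/177
merge 12/59 + 37/177 → 73/177
merge 16/59 + 56/177 → 104/177
merge 73/177 + 104/177 → 1
L = 37/177 + 73/177 + 104/177 + 1 = 391/177 ≈ 2.209 bits/symbol.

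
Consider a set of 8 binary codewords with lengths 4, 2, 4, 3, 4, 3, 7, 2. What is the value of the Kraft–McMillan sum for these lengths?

0.9453125

With common denominator 2^7 = 128: Σ 2^(−ℓᵢ) = 8/128 + 32/128 + 8/128 + 16/128 + 8/128 + 16/128 + 1/128 + 32/128 = 121/128 = 0.9453125.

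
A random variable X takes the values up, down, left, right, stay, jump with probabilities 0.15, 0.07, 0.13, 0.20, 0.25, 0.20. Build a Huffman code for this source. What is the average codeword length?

Repeatedly combine the two least-probable nodes; the expected code length is the sum of the merged weights.
merge 7/100 + 13/100 → 1/5
merge 3/20 + 1/5 → 7/20
merge 1/5 + 1/5 → 2/5
merge 1/4 + 7/20 → 3/5
merge 2/5 + 3/5 → 1
L = 1/5 + 7/20 + 2/5 + 3/5 + 1 = 51/20 = 2.55 bits/symbol.

2.55 bits/symbol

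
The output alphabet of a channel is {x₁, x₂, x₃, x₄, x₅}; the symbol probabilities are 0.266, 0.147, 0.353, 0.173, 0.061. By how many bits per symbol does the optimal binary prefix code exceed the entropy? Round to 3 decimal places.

Entropy H = −Σ p log₂ p ≈ 2.1291 bits.
Huffman merges: 61/1000+147/1000→26/125; 173/1000+26/125→381/1000; 133/500+353/1000→619/1000; 381/1000+619/1000→1. L = 276/125 ≈ 2.2080.
L − H = 2.2080 − 2.1291 = 0.079 bits.

0.079 bits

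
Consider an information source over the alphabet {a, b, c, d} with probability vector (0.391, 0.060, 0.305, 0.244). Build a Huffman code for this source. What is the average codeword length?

Repeatedly combine the two least-probable nodes; the expected code length is the sum of the merged weights.
merge 3/50 + 61/250 → 38/125
merge 38/125 + 61/200 → 609/1000
merge 391/1000 + 609/1000 → 1
L = 38/125 + 609/1000 + 1 = 1913/1000 = 1.913 bits/symbol.

1.913 bits/symbol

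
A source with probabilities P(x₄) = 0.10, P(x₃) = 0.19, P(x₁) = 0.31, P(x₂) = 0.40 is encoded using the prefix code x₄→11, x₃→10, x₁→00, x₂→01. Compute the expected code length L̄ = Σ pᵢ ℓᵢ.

L̄ = Σ pᵢ·ℓᵢ = 0.10·2 + 0.19·2 + 0.31·2 + 0.40·2 = 2 bits/symbol.

2 bits/symbol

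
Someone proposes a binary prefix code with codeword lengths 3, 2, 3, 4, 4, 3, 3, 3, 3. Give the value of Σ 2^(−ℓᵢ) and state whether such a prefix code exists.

With common denominator 2^4 = 16: Σ 2^(−ℓᵢ) = 2/16 + 4/16 + 2/16 + 1/16 + 1/16 + 2/16 + 2/16 + 2/16 + 2/16 = 18/16 = 1.125.
Kraft's inequality requires Σ ≤ 1; here Σ = 1.125 > 1, so no such prefix code exists.

1.125; no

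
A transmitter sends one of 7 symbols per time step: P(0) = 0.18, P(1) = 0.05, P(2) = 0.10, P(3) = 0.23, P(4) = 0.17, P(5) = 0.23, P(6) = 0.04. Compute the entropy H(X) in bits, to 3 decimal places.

H = −Σ pᵢ log₂ pᵢ.
−0.18·log₂(0.18) = 0.4453
−0.05·log₂(0.05) = 0.2161
−0.10·log₂(0.10) = 0.3322
−0.23·log₂(0.23) = 0.4877
−0.17·log₂(0.17) = 0.4346
−0.23·log₂(0.23) = 0.4877
−0.04·log₂(0.04) = 0.1858
Sum ≈ 2.5893 → 2.589 bits.

2.589 bits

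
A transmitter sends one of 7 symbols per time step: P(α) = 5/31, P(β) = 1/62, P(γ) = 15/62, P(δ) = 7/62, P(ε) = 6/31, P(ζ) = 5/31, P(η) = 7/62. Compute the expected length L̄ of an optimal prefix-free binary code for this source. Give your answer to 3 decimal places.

Repeatedly combine the two least-probable nodes; the expected code length is the sum of the merged weights.
merge 1/62 + 7/62 → 4/31
merge 7/62 + 4/31 → 15/62
merge 5/31 + 5/31 → 10/31
merge 6/31 + 15/62 → 27/62
merge 15/62 + 10/31 → 35/62
merge 27/62 + 35/62 → 1
L = 4/31 + 15/62 + 10/31 + 27/62 + 35/62 + 1 = 167/62 ≈ 2.694 bits/symbol.

2.694 bits/symbol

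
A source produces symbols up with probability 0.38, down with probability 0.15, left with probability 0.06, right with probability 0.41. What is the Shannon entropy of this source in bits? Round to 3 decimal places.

H = −Σ pᵢ log₂ pᵢ.
−0.38·log₂(0.38) = 0.5305
−0.15·log₂(0.15) = 0.4105
−0.06·log₂(0.06) = 0.2435
−0.41·log₂(0.41) = 0.5274
Sum ≈ 1.7119 → 1.712 bits.

1.712 bits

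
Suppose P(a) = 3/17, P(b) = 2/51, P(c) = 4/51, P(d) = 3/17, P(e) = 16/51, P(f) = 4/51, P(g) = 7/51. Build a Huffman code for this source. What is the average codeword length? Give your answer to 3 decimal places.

Repeatedly combine the two least-probable nodes; the expected code length is the sum of the merged weights.
merge 2/51 + 4/51 → 2/17
merge 4/51 + 2/17 → 10/51
merge 7/51 + 3/17 → 16/51
merge 3/17 + 10/51 → 19/51
merge 16/51 + 16/51 → 32/51
merge 19/51 + 32/51 → 1
L = 2/17 + 10/51 + 16/51 + 19/51 + 32/51 + 1 = 134/51 ≈ 2.627 bits/symbol.

2.627 bits/symbol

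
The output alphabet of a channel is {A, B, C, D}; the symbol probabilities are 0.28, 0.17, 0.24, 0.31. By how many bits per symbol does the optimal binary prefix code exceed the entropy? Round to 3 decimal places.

Entropy H = −Σ p log₂ p ≈ 1.9667 bits.
Huffman merges: 17/100+6/25→41/100; 7/25+31/100→59/100; 41/100+59/100→1. L = 2 ≈ 2.0000.
L − H = 2.0000 − 1.9667 = 0.033 bits.

0.033 bits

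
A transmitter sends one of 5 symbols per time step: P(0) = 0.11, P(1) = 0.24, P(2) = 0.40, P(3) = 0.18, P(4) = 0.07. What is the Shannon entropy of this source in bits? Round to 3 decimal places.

H = −Σ pᵢ log₂ pᵢ.
−0.11·log₂(0.11) = 0.3503
−0.24·log₂(0.24) = 0.4941
−0.40·log₂(0.40) = 0.5288
−0.18·log₂(0.18) = 0.4453
−0.07·log₂(0.07) = 0.2686
Sum ≈ 2.0871 → 2.087 bits.

2.087 bits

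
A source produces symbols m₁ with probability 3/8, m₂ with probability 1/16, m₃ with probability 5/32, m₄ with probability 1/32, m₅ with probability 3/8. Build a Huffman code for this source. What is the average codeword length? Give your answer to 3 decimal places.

Repeatedly combine the two least-probable nodes; the expected code length is the sum of the merged weights.
merge 1/32 + 1/16 → 3/32
merge 3/32 + 5/32 → 1/4
merge 1/4 + 3/8 → 5/8
merge 3/8 + 5/8 → 1
L = 3/32 + 1/4 + 5/8 + 1 = 63/32 ≈ 1.969 bits/symbol.

1.969 bits/symbol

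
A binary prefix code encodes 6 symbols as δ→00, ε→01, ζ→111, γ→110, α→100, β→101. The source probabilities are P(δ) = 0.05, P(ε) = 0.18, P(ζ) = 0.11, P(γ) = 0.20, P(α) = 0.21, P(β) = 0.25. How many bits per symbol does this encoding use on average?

2.77 bits/symbol

L̄ = Σ pᵢ·ℓᵢ = 0.05·2 + 0.18·2 + 0.11·3 + 0.20·3 + 0.21·3 + 0.25·3 = 2.77 bits/symbol.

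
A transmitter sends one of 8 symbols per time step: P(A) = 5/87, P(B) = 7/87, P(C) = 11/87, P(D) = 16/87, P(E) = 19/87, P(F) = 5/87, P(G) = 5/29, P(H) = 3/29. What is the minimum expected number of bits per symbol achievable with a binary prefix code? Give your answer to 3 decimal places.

Repeatedly combine the two least-probable nodes; the expected code length is the sum of the merged weights.
merge 5/87 + 5/87 → 10/87
merge 7/87 + 3/29 → 16/87
merge 10/87 + 11/87 → 7/29
merge 5/29 + 16/87 → 31/87
merge 16/87 + 19/87 → 35/87
merge 7/29 + 31/87 → 52/87
merge 35/87 + 52/87 → 1
L = 10/87 + 16/87 + 7/29 + 31/87 + 35/87 + 52/87 + 1 = 84/29 ≈ 2.897 bits/symbol.

2.897 bits/symbol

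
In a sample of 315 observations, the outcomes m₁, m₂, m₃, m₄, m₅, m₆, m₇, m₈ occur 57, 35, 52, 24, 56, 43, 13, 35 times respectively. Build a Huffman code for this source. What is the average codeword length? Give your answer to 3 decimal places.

2.937 bits/symbol

Probabilities are the counts divided by 315.
Repeatedly combine the two least-probable nodes; the expected code length is the sum of the merged weights.
merge 13/315 + 8/105 → 37/315
merge 1/9 + 1/9 → 2/9
merge 37/315 + 43/315 → 16/63
merge 52/315 + 8/45 → 12/35
merge 19/105 + 2/9 → 127/315
merge 16/63 + 12/35 → 188/315
merge 127/315 + 188/315 → 1
L = 37/315 + 2/9 + 16/63 + 12/35 + 127/315 + 188/315 + 1 = 185/63 ≈ 2.937 bits/symbol.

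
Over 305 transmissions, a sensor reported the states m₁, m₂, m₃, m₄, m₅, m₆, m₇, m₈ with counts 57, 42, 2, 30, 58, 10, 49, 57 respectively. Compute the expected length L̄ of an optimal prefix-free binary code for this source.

Probabilities are the counts divided by 305.
Repeatedly combine the two least-probable nodes; the expected code length is the sum of the merged weights.
merge 2/305 + 2/61 → 12/305
merge 12/305 + 6/61 → 42/305
merge 42/305 + 42/305 → 84/305
merge 49/305 + 57/305 → 106/305
merge 57/305 + 58/305 → 23/61
merge 84/305 + 106/305 → 38/61
merge 23/61 + 38/61 → 1
L = 12/305 + 42/305 + 84/305 + 106/305 + 23/61 + 38/61 + 1 = 14/5 = 2.8 bits/symbol.

2.8 bits/symbol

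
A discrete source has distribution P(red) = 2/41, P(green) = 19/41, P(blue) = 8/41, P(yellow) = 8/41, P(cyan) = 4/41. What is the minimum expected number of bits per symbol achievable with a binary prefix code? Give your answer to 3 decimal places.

2.024 bits/symbol

Repeatedly combine the two least-probable nodes; the expected code length is the sum of the merged weights.
merge 2/41 + 4/41 → 6/41
merge 6/41 + 8/41 → 14/41
merge 8/41 + 14/41 → 22/41
merge 19/41 + 22/41 → 1
L = 6/41 + 14/41 + 22/41 + 1 = 83/41 ≈ 2.024 bits/symbol.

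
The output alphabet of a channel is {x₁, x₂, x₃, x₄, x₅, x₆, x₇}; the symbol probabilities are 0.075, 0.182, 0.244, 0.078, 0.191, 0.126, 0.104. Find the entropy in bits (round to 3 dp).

H = −Σ pᵢ log₂ pᵢ.
−0.075·log₂(0.075) = 0.2803
−0.182·log₂(0.182) = 0.4474
−0.244·log₂(0.244) = 0.4966
−0.078·log₂(0.078) = 0.2871
−0.191·log₂(0.191) = 0.4562
−0.126·log₂(0.126) = 0.3766
−0.104·log₂(0.104) = 0.3396
Sum ≈ 2.6836 → 2.684 bits.

2.684 bits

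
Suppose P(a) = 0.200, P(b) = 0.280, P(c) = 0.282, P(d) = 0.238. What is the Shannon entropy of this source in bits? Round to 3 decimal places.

H = −Σ pᵢ log₂ pᵢ.
−0.200·log₂(0.200) = 0.4644
−0.280·log₂(0.280) = 0.5142
−0.282·log₂(0.282) = 0.5150
−0.238·log₂(0.238) = 0.4929
Sum ≈ 1.9865 → 1.986 bits.

1.986 bits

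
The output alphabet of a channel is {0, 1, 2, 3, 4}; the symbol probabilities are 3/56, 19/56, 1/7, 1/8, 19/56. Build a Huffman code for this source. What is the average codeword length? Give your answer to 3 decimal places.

Repeatedly combine the two least-probable nodes; the expected code length is the sum of the merged weights.
merge 3/56 + 1/8 → 5/28
merge 1/7 + 5/28 → 9/28
merge 9/28 + 19/56 → 37/56
merge 19/56 + 37/56 → 1
L = 5/28 + 9/28 + 37/56 + 1 = 121/56 ≈ 2.161 bits/symbol.

2.161 bits/symbol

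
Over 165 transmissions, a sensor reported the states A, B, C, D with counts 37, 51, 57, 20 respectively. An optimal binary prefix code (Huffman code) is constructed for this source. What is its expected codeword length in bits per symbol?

2 bits/symbol

Probabilities are the counts divided by 165.
Repeatedly combine the two least-probable nodes; the expected code length is the sum of the merged weights.
merge 4/33 + 37/165 → 19/55
merge 17/55 + 19/55 → 36/55
merge 19/55 + 36/55 → 1
L = 19/55 + 36/55 + 1 = 2 bits/symbol.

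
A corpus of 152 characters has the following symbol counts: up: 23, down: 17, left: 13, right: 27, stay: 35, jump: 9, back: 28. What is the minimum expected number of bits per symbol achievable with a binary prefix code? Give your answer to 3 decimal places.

Probabilities are the counts divided by 152.
Repeatedly combine the two least-probable nodes; the expected code length is the sum of the merged weights.
merge 9/152 + 13/152 → 11/76
merge 17/152 + 11/76 → 39/152
merge 23/152 + 27/152 → 25/76
merge 7/38 + 35/152 → 63/152
merge 39/152 + 25/76 → 89/152
merge 63/152 + 89/152 → 1
L = 11/76 + 39/152 + 25/76 + 63/152 + 89/152 + 1 = 415/152 ≈ 2.730 bits/symbol.

2.730 bits/symbol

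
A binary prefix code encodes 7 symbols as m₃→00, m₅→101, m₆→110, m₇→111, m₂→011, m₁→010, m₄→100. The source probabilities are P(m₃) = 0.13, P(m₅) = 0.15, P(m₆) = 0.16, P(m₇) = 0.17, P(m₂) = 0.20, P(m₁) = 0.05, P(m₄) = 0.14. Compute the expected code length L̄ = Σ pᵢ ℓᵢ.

L̄ = Σ pᵢ·ℓᵢ = 0.13·2 + 0.15·3 + 0.16·3 + 0.17·3 + 0.20·3 + 0.05·3 + 0.14·3 = 2.87 bits/symbol.

2.87 bits/symbol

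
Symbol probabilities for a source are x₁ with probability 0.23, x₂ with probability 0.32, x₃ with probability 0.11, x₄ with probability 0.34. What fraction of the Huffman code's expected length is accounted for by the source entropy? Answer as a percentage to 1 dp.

Entropy H = −Σ p log₂ p ≈ 1.8932 bits.
Huffman merges: 11/100+23/100→17/50; 8/25+17/50→33/50; 17/50+33/50→1. L = 2 ≈ 2.0000.
Efficiency = H/L = 1.8932/2.0000 = 94.7%.

94.7%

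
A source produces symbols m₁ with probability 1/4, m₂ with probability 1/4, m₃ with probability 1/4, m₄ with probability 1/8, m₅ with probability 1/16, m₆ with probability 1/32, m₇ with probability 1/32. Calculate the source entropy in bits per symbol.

2.4375 bits

Each probability is a power of 1/2, so log₂(1/p) is an integer.
H = Σ p·log₂(1/p) = 1/4·2 + 1/4·2 + 1/4·2 + 1/8·3 + 1/16·4 + 1/32·5 + 1/32·5 = 2.4375 bits.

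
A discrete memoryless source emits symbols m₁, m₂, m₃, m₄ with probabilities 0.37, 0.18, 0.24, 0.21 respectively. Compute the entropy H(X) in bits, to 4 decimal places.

1.9430 bits

H = −Σ pᵢ log₂ pᵢ.
−0.37·log₂(0.37) = 0.5307
−0.18·log₂(0.18) = 0.4453
−0.24·log₂(0.24) = 0.4941
−0.21·log₂(0.21) = 0.4728
Sum ≈ 1.9430 → 1.9430 bits.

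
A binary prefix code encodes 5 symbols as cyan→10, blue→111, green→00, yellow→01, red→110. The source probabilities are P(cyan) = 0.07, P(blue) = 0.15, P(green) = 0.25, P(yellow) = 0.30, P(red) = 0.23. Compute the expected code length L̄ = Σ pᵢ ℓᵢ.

2.38 bits/symbol

L̄ = Σ pᵢ·ℓᵢ = 0.07·2 + 0.15·3 + 0.25·2 + 0.30·2 + 0.23·3 = 2.38 bits/symbol.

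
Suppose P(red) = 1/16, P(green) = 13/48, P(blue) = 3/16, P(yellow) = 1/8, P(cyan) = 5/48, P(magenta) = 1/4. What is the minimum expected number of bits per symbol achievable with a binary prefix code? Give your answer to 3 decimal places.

2.458 bits/symbol

Repeatedly combine the two least-probable nodes; the expected code length is the sum of the merged weights.
merge 1/16 + 5/48 → 1/6
merge 1/8 + 1/6 → 7/24
merge 3/16 + 1/4 → 7/16
merge 13/48 + 7/24 → 9/16
merge 7/16 + 9/16 → 1
L = 1/6 + 7/24 + 7/16 + 9/16 + 1 = 59/24 ≈ 2.458 bits/symbol.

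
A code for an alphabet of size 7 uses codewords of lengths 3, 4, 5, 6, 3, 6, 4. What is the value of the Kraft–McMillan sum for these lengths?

With common denominator 2^6 = 64: Σ 2^(−ℓᵢ) = 8/64 + 4/64 + 2/64 + 1/64 + 8/64 + 1/64 + 4/64 = 28/64 = 0.4375.

0.4375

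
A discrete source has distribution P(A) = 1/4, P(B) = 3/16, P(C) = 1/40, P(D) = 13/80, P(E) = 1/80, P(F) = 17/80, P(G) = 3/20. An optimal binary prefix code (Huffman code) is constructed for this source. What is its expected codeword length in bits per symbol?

2.575 bits/symbol

Repeatedly combine the two least-probable nodes; the expected code length is the sum of the merged weights.
merge 1/80 + 1/40 → 3/80
merge 3/80 + 3/20 → 3/16
merge 13/80 + 3/16 → 7/20
merge 3/16 + 17/80 → 2/5
merge 1/4 + 7/20 → 3/5
merge 2/5 + 3/5 → 1
L = 3/80 + 3/16 + 7/20 + 2/5 + 3/5 + 1 = 103/40 = 2.575 bits/symbol.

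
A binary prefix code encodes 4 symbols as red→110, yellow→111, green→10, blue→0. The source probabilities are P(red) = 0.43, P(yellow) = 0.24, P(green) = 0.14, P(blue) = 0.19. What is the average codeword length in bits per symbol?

L̄ = Σ pᵢ·ℓᵢ = 0.43·3 + 0.24·3 + 0.14·2 + 0.19·1 = 2.48 bits/symbol.

2.48 bits/symbol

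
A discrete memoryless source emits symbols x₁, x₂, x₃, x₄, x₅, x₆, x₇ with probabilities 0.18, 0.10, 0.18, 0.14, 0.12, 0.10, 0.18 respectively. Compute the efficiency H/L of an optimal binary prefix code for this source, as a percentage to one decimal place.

Entropy H = −Σ p log₂ p ≈ 2.7645 bits.
Huffman merges: 1/10+1/10→1/5; 3/25+7/50→13/50; 9/50+9/50→9/25; 9/50+1/5→19/50; 13/50+9/25→31/50; 19/50+31/50→1. L = 141/50 ≈ 2.8200.
Efficiency = H/L = 2.7645/2.8200 = 98.0%.

98.0%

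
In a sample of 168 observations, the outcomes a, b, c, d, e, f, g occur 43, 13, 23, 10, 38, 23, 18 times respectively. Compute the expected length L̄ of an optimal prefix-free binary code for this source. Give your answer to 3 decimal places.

Probabilities are the counts divided by 168.
Repeatedly combine the two least-probable nodes; the expected code length is the sum of the merged weights.
merge 5/84 + 13/168 → 23/168
merge 3/28 + 23/168 → 41/168
merge 23/168 + 23/168 → 23/84
merge 19/84 + 41/168 → 79/168
merge 43/168 + 23/84 → 89/168
merge 79/168 + 89/168 → 1
L = 23/168 + 41/168 + 23/84 + 79/168 + 89/168 + 1 = 223/84 ≈ 2.655 bits/symbol.

2.655 bits/symbol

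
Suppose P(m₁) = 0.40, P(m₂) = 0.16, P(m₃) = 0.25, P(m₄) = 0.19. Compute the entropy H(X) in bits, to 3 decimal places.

H = −Σ pᵢ log₂ pᵢ.
−0.40·log₂(0.40) = 0.5288
−0.16·log₂(0.16) = 0.4230
−0.25·log₂(0.25) = 0.5000
−0.19·log₂(0.19) = 0.4552
Sum ≈ 1.9070 → 1.907 bits.

1.907 bits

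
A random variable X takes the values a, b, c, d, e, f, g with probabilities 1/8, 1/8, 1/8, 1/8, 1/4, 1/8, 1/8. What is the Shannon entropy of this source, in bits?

2.75 bits

Each probability is a power of 1/2, so log₂(1/p) is an integer.
H = Σ p·log₂(1/p) = 1/8·3 + 1/8·3 + 1/8·3 + 1/8·3 + 1/4·2 + 1/8·3 + 1/8·3 = 2.75 bits.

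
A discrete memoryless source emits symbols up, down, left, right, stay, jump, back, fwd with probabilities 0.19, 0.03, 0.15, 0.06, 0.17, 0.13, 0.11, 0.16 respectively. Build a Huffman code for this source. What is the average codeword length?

2.9 bits/symbol

Repeatedly combine the two least-probable nodes; the expected code length is the sum of the merged weights.
merge 3/100 + 3/50 → 9/100
merge 9/100 + 11/100 → 1/5
merge 13/100 + 3/20 → 7/25
merge 4/25 + 17/100 → 33/100
merge 19/100 + 1/5 → 39/100
merge 7/25 + 33/100 → 61/100
merge 39/100 + 61/100 → 1
L = 9/100 + 1/5 + 7/25 + 33/100 + 39/100 + 61/100 + 1 = 29/10 = 2.9 bits/symbol.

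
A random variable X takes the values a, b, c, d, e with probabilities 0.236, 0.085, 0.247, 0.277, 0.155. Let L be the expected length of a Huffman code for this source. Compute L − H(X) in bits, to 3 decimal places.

0.018 bits

Entropy H = −Σ p log₂ p ≈ 2.2221 bits.
Huffman merges: 17/200+31/200→6/25; 59/250+6/25→119/250; 247/1000+277/1000→131/250; 119/250+131/250→1. L = 56/25 ≈ 2.2400.
L − H = 2.2400 − 2.2221 = 0.018 bits.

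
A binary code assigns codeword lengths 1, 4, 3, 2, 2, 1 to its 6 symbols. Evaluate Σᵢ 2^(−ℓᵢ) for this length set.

With common denominator 2^4 = 16: Σ 2^(−ℓᵢ) = 8/16 + 1/16 + 2/16 + 4/16 + 4/16 + 8/16 = 27/16 = 1.6875.

1.6875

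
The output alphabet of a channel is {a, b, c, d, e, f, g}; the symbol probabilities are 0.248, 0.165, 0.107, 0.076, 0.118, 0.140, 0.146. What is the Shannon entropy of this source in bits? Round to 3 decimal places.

H = −Σ pᵢ log₂ pᵢ.
−0.248·log₂(0.248) = 0.4989
−0.165·log₂(0.165) = 0.4289
−0.107·log₂(0.107) = 0.3450
−0.076·log₂(0.076) = 0.2826
−0.118·log₂(0.118) = 0.3638
−0.140·log₂(0.140) = 0.3971
−0.146·log₂(0.146) = 0.4053
Sum ≈ 2.7216 → 2.722 bits.

2.722 bits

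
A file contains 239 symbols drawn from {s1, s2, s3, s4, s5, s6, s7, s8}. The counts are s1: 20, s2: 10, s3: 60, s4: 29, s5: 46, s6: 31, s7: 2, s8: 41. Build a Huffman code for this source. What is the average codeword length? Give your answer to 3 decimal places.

Probabilities are the counts divided by 239.
Repeatedly combine the two least-probable nodes; the expected code length is the sum of the merged weights.
merge 2/239 + 10/239 → 12/239
merge 12/239 + 20/239 → 32/239
merge 29/239 + 31/239 → 60/239
merge 32/239 + 41/239 → 73/239
merge 46/239 + 60/239 → 106/239
merge 60/239 + 73/239 → 133/239
merge 106/239 + 133/239 → 1
L = 12/239 + 32/239 + 60/239 + 73/239 + 106/239 + 133/239 + 1 = 655/239 ≈ 2.741 bits/symbol.

2.741 bits/symbol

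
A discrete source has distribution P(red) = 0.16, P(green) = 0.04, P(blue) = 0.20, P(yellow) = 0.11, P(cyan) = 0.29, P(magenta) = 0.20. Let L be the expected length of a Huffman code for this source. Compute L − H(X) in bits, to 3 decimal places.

Entropy H = −Σ p log₂ p ≈ 2.4057 bits.
Huffman merges: 1/25+11/100→3/20; 3/20+4/25→31/100; 1/5+1/5→2/5; 29/100+31/100→3/5; 2/5+3/5→1. L = 123/50 ≈ 2.4600.
L − H = 2.4600 − 2.4057 = 0.054 bits.

0.054 bits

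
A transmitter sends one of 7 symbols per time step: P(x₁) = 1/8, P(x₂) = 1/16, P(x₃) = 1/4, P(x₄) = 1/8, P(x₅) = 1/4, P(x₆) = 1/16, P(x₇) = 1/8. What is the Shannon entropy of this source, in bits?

Each probability is a power of 1/2, so log₂(1/p) is an integer.
H = Σ p·log₂(1/p) = 1/8·3 + 1/16·4 + 1/4·2 + 1/8·3 + 1/4·2 + 1/16·4 + 1/8·3 = 2.625 bits.

2.625 bits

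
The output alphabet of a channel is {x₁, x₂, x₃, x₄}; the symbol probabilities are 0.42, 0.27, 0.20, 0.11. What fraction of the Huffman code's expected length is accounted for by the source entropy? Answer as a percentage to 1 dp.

97.9%

Entropy H = −Σ p log₂ p ≈ 1.8503 bits.
Huffman merges: 11/100+1/5→31/100; 27/100+31/100→29/50; 21/50+29/50→1. L = 189/100 ≈ 1.8900.
Efficiency = H/L = 1.8503/1.8900 = 97.9%.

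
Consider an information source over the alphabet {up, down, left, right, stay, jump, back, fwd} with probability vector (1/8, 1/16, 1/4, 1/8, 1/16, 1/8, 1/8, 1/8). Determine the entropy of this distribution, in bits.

2.875 bits

Each probability is a power of 1/2, so log₂(1/p) is an integer.
H = Σ p·log₂(1/p) = 1/8·3 + 1/16·4 + 1/4·2 + 1/8·3 + 1/16·4 + 1/8·3 + 1/8·3 + 1/8·3 = 2.875 bits.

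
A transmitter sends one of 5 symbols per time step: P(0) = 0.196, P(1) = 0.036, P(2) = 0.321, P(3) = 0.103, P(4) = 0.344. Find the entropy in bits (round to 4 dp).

2.0271 bits

H = −Σ pᵢ log₂ pᵢ.
−0.196·log₂(0.196) = 0.4608
−0.036·log₂(0.036) = 0.1727
−0.321·log₂(0.321) = 0.5262
−0.103·log₂(0.103) = 0.3378
−0.344·log₂(0.344) = 0.5296
Sum ≈ 2.0271 → 2.0271 bits.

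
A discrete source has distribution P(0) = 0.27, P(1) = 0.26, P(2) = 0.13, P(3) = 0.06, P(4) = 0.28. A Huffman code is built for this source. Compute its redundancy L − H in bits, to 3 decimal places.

0.034 bits

Entropy H = −Σ p log₂ p ≈ 2.1557 bits.
Huffman merges: 3/50+13/100→19/100; 19/100+13/50→9/20; 27/100+7/25→11/20; 9/20+11/20→1. L = 219/100 ≈ 2.1900.
L − H = 2.1900 − 2.1557 = 0.034 bits.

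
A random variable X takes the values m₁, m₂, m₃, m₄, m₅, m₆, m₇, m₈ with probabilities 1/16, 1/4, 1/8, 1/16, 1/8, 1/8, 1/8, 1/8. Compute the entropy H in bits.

2.875 bits

Each probability is a power of 1/2, so log₂(1/p) is an integer.
H = Σ p·log₂(1/p) = 1/16·4 + 1/4·2 + 1/8·3 + 1/16·4 + 1/8·3 + 1/8·3 + 1/8·3 + 1/8·3 = 2.875 bits.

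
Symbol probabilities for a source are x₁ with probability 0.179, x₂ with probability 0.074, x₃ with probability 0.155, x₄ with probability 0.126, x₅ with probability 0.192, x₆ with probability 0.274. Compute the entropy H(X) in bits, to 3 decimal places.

2.485 bits

H = −Σ pᵢ log₂ pᵢ.
−0.179·log₂(0.179) = 0.4443
−0.074·log₂(0.074) = 0.2780
−0.155·log₂(0.155) = 0.4169
−0.126·log₂(0.126) = 0.3766
−0.192·log₂(0.192) = 0.4571
−0.274·log₂(0.274) = 0.5118
Sum ≈ 2.4846 → 2.485 bits.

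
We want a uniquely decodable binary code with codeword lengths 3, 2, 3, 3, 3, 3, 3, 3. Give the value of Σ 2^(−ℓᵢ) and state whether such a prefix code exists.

With common denominator 2^3 = 8: Σ 2^(−ℓᵢ) = 1/8 + 2/8 + 1/8 + 1/8 + 1/8 + 1/8 + 1/8 + 1/8 = 9/8 = 1.125.
Kraft's inequality requires Σ ≤ 1; here Σ = 1.125 > 1, so no such prefix code exists.

1.125; no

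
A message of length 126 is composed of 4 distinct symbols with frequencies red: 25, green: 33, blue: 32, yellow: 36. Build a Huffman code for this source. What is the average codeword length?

2 bits/symbol

Probabilities are the counts divided by 126.
Repeatedly combine the two least-probable nodes; the expected code length is the sum of the merged weights.
merge 25/126 + 16/63 → 19/42
merge 11/42 + 2/7 → 23/42
merge 19/42 + 23/42 → 1
L = 19/42 + 23/42 + 1 = 2 bits/symbol.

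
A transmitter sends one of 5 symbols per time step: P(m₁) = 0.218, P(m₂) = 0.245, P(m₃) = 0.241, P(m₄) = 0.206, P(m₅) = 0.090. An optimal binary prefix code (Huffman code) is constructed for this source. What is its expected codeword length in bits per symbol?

Repeatedly combine the two least-probable nodes; the expected code length is the sum of the merged weights.
merge 9/100 + 103/500 → 37/125
merge 109/500 + 241/1000 → 459/1000
merge 49/200 + 37/125 → 541/1000
merge 459/1000 + 541/1000 → 1
L = 37/125 + 459/1000 + 541/1000 + 1 = 287/125 = 2.296 bits/symbol.

2.296 bits/symbol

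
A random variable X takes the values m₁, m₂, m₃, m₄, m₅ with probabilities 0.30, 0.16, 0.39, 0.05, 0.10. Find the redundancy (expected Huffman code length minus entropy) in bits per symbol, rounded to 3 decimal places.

0.048 bits

Entropy H = −Σ p log₂ p ≈ 2.0222 bits.
Huffman merges: 1/20+1/10→3/20; 3/20+4/25→31/100; 3/10+31/100→61/100; 39/100+61/100→1. L = 207/100 ≈ 2.0700.
L − H = 2.0700 − 2.0222 = 0.048 bits.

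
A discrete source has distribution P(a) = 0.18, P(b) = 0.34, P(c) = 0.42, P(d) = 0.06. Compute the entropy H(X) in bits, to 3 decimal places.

H = −Σ pᵢ log₂ pᵢ.
−0.18·log₂(0.18) = 0.4453
−0.34·log₂(0.34) = 0.5292
−0.42·log₂(0.42) = 0.5256
−0.06·log₂(0.06) = 0.2435
Sum ≈ 1.7437 → 1.744 bits.

1.744 bits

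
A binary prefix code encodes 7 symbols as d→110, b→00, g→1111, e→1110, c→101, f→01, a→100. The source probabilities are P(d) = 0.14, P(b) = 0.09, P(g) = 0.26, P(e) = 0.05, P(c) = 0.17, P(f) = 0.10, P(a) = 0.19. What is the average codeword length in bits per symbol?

L̄ = Σ pᵢ·ℓᵢ = 0.14·3 + 0.09·2 + 0.26·4 + 0.05·4 + 0.17·3 + 0.10·2 + 0.19·3 = 3.12 bits/symbol.

3.12 bits/symbol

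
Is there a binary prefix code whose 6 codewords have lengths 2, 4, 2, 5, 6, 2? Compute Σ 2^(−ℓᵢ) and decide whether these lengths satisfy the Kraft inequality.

With common denominator 2^6 = 64: Σ 2^(−ℓᵢ) = 16/64 + 4/64 + 16/64 + 2/64 + 1/64 + 16/64 = 55/64 = 0.859375.
Kraft's inequality requires Σ ≤ 1; here Σ = 0.859375 ≤ 1, so such a prefix code exists.

0.859375; yes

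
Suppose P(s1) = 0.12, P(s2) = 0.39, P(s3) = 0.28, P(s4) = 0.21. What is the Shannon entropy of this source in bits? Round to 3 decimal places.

H = −Σ pᵢ log₂ pᵢ.
−0.12·log₂(0.12) = 0.3671
−0.39·log₂(0.39) = 0.5298
−0.28·log₂(0.28) = 0.5142
−0.21·log₂(0.21) = 0.4728
Sum ≈ 1.8839 → 1.884 bits.

1.884 bits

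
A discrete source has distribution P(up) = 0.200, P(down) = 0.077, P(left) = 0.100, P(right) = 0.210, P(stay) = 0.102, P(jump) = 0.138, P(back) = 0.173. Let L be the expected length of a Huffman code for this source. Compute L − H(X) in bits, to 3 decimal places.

0.045 bits

Entropy H = −Σ p log₂ p ≈ 2.7223 bits.
Huffman merges: 77/1000+1/10→177/1000; 51/500+69/500→6/25; 173/1000+177/1000→7/20; 1/5+21/100→41/100; 6/25+7/20→59/100; 41/100+59/100→1. L = 2767/1000 ≈ 2.7670.
L − H = 2.7670 − 2.7223 = 0.045 bits.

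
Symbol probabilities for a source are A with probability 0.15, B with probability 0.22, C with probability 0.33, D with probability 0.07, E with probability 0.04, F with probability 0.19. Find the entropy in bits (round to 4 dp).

H = −Σ pᵢ log₂ pᵢ.
−0.15·log₂(0.15) = 0.4105
−0.22·log₂(0.22) = 0.4806
−0.33·log₂(0.33) = 0.5278
−0.07·log₂(0.07) = 0.2686
−0.04·log₂(0.04) = 0.1858
−0.19·log₂(0.19) = 0.4552
Sum ≈ 2.3285 → 2.3285 bits.

2.3285 bits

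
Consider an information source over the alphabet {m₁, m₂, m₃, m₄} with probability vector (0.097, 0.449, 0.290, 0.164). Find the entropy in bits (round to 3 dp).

H = −Σ pᵢ log₂ pᵢ.
−0.097·log₂(0.097) = 0.3265
−0.449·log₂(0.449) = 0.5187
−0.290·log₂(0.290) = 0.5179
−0.164·log₂(0.164) = 0.4278
Sum ≈ 1.7908 → 1.791 bits.

1.791 bits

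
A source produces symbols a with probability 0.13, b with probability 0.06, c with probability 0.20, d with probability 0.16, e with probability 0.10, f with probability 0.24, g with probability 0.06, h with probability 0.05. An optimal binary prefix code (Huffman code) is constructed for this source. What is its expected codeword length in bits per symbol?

Repeatedly combine the two least-probable nodes; the expected code length is the sum of the merged weights.
merge 1/20 + 3/50 → 11/100
merge 3/50 + 1/10 → 4/25
merge 11/100 + 13/100 → 6/25
merge 4/25 + 4/25 → 8/25
merge 1/5 + 6/25 → 11/25
merge 6/25 + 8/25 → 14/25
merge 11/25 + 14/25 → 1
L = 11/100 + 4/25 + 6/25 + 8/25 + 11/25 + 14/25 + 1 = 283/100 = 2.83 bits/symbol.

2.83 bits/symbol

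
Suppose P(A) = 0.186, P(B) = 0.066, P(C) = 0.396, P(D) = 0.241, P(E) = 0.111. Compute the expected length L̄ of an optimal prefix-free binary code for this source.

Repeatedly combine the two least-probable nodes; the expected code length is the sum of the merged weights.
merge 33/500 + 111/1000 → 177/1000
merge 177/1000 + 93/500 → 363/1000
merge 241/1000 + 363/1000 → 151/250
merge 99/250 + 151/250 → 1
L = 177/1000 + 363/1000 + 151/250 + 1 = 268/125 = 2.144 bits/symbol.

2.144 bits/symbol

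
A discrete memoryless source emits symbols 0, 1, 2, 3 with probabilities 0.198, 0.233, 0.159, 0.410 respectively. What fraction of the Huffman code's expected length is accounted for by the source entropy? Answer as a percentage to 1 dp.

97.7%

Entropy H = −Σ p log₂ p ≈ 1.9015 bits.
Huffman merges: 159/1000+99/500→357/1000; 233/1000+357/1000→59/100; 41/100+59/100→1. L = 1947/1000 ≈ 1.9470.
Efficiency = H/L = 1.9015/1.9470 = 97.7%.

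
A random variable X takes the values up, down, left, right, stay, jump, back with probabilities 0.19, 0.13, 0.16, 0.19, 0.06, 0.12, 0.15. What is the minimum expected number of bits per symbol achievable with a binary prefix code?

Repeatedly combine the two least-probable nodes; the expected code length is the sum of the merged weights.
merge 3/50 + 3/25 → 9/50
merge 13/100 + 3/20 → 7/25
merge 4/25 + 9/50 → 17/50
merge 19/100 + 19/100 → 19/50
merge 7/25 + 17/50 → 31/50
merge 19/50 + 31/50 → 1
L = 9/50 + 7/25 + 17/50 + 19/50 + 31/50 + 1 = 14/5 = 2.8 bits/symbol.

2.8 bits/symbol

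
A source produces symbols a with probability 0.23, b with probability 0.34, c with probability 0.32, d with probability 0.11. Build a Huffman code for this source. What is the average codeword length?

2 bits/symbol

Repeatedly combine the two least-probable nodes; the expected code length is the sum of the merged weights.
merge 11/100 + 23/100 → 17/50
merge 8/25 + 17/50 → 33/50
merge 17/50 + 33/50 → 1
L = 17/50 + 33/50 + 1 = 2 bits/symbol.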